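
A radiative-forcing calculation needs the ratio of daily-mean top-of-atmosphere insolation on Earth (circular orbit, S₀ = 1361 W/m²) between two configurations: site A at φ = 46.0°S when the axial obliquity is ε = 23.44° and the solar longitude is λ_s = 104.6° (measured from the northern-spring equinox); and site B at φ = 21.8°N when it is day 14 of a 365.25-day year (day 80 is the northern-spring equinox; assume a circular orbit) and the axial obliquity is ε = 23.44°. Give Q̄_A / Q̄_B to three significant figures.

— Configuration A (φ=-46.0°):
Solar declination: sin δ = sin ε · sin λ_s = sin 23.44° × sin 104.6° = 0.38494, so δ = +22.640°.
cos H₀ = −tan(-46.0°) tan(+22.640°) = 0.4319, H₀ = 1.1242 rad.
Bracket: H₀ sin φ sin δ + cos φ cos δ sin H₀ = 1.1242×-0.71934×0.38494 + 0.69466×0.92294×0.90192 = -0.311294 + 0.578248 = 0.266954.
Q̄ = (S₀/π) × [bracket] = (1361/π) × 0.266954 = 115.65 W/m².
— Configuration B (φ=+21.8°):
Solar longitude: λ_s = 360° × (14 − 80)/365.25 = -65.051°, i.e. -65.051° + 360° = 294.949°.
sin δ = sin 23.44° × sin 294.949° = -0.36067, so δ = -21.141°.
cos H₀ = −tan(+21.8°) tan(-21.141°) = 0.1547, H₀ = 1.4155 rad.
Bracket: H₀ sin φ sin δ + cos φ cos δ sin H₀ = 1.4155×0.37137×-0.36067 + 0.92849×0.93269×0.98797 = -0.189595 + 0.855575 = 0.665980.
Q̄ = (S₀/π) × [bracket] = (1361/π) × 0.665980 = 288.52 W/m².
Ratio Q̄_A / Q̄_B = 115.65 / 288.52 = 0.4008.

Q̄_A / Q̄_B ≈ 0.401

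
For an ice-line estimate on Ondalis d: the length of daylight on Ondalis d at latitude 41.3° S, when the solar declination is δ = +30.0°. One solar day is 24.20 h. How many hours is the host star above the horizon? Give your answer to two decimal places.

8.00 h

cos H₀ = −tan φ · tan δ = −tan(-41.3°) × tan(+30.000°) = 0.5072, so H₀ = 1.0388 rad = 59.52°.
Daylight = 2H₀/(2π) × 24.20 h = (1.0388/π) × 24.20 = 8.00 h.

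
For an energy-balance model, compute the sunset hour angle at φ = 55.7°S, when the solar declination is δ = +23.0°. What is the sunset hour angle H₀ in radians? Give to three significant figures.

H₀ = 0.899 rad

cos H₀ = −tan φ · tan δ = −tan(-55.7°) × tan(+23.000°) = 0.6223, so H₀ = 0.8992 rad = 51.52°.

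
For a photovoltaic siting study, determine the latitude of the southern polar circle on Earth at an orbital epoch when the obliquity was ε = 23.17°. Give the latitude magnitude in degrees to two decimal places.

66.83°

The polar circle is the lowest latitude that experiences at least one full rotation of continuous darkness at the northern-summer solstice; it lies at |ϕ| = 90° − ε = 90° − 23.17° = 66.83°.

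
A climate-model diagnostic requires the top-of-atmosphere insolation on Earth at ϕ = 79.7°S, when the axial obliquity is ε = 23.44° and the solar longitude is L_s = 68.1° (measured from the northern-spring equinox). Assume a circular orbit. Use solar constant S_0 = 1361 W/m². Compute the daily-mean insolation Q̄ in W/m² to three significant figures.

Solar declination: sin δ = sin ε · sin L_s = sin 23.44° × sin 68.1° = 0.36908, so δ = +21.659°.
cos h₀ = −tan(-79.7°) tan(+21.659°) = 2.1852 ≥ 1 ⇒ polar night, h₀ = 0 and Q̄ = 0.

Q̄ ≈ 0.00 W/m²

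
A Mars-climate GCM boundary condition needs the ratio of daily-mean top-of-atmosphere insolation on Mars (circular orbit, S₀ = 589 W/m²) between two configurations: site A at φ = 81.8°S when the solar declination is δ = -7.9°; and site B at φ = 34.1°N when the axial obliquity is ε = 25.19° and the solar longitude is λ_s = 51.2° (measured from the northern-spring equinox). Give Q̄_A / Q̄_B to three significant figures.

Q̄_A / Q̄_B ≈ 0.391

— Configuration A (φ=-81.8°):
cos H₀ = −tan(-81.8°) tan(-7.900°) = -0.9629, H₀ = 2.8685 rad.
Bracket: H₀ sin φ sin δ + cos φ cos δ sin H₀ = 2.8685×-0.98978×-0.13744 + 0.14263×0.99051×0.26972 = 0.390217 + 0.038105 = 0.428322.
Q̄ = (S₀/π) × [bracket] = (589/π) × 0.428322 = 80.304 W/m².
— Configuration B (φ=+34.1°):
Solar declination: sin δ = sin ε · sin λ_s = sin 25.19° × sin 51.2° = 0.33170, so δ = +19.372°.
cos H₀ = −tan(+34.1°) tan(+19.372°) = -0.2381, H₀ = 1.8112 rad.
Bracket: H₀ sin φ sin δ + cos φ cos δ sin H₀ = 1.8112×0.56064×0.33170 + 0.82806×0.94338×0.97125 = 0.336819 + 0.758716 = 1.095535.
Q̄ = (S₀/π) × [bracket] = (589/π) × 1.095535 = 205.40 W/m².
Ratio Q̄_A / Q̄_B = 80.304 / 205.40 = 0.3910.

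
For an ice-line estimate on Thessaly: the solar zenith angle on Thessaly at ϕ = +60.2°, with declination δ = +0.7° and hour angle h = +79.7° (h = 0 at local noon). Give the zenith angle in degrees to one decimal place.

θ_z = 84.3°

cos θ_z = sin ϕ sin δ + cos ϕ cos δ cos h = 0.010601 + 0.088853 = 0.099454.
θ_z = arccos(0.099454) = 84.3°.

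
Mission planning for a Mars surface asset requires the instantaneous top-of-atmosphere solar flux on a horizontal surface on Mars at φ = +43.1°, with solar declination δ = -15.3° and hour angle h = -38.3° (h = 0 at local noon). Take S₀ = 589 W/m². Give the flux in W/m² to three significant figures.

cos θ_z = sin φ sin δ + cos φ cos δ cos h = -0.180298 + 0.552705 = 0.372407.
Flux = S₀ · cos θ_z = 589 × 0.372407 = 219.3 W/m².

219 W/m²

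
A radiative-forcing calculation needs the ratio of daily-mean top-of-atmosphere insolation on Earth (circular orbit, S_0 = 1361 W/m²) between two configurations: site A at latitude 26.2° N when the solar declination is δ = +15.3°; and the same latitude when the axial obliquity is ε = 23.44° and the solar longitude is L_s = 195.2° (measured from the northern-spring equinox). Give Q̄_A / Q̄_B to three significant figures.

Q̄_A / Q̄_B ≈ 1.29

— Configuration A (ϕ=+26.2°):
cos h₀ = −tan(+26.2°) tan(+15.300°) = -0.1346, h₀ = 1.7058 rad.
Bracket: h₀ sin ϕ sin δ + cos ϕ cos δ sin h₀ = 1.7058×0.44151×0.26387 + 0.89726×0.96456×0.99090 = 0.198728 + 0.857585 = 1.056313.
Q̄ = (S_0/π) × [bracket] = (1361/π) × 1.056313 = 457.62 W/m².
— Configuration B (ϕ=+26.2°):
Solar declination: sin δ = sin ε · sin L_s = sin 23.44° × sin 195.2° = -0.10430, so δ = -5.987°.
cos h₀ = −tan(+26.2°) tan(-5.987°) = 0.0516, h₀ = 1.5192 rad.
Bracket: h₀ sin ϕ sin δ + cos ϕ cos δ sin h₀ = 1.5192×0.44151×-0.10430 + 0.89726×0.99455×0.99867 = -0.069958 + 0.891183 = 0.821225.
Q̄ = (S_0/π) × [bracket] = (1361/π) × 0.821225 = 355.77 W/m².
Ratio Q̄_A / Q̄_B = 457.62 / 355.77 = 1.286.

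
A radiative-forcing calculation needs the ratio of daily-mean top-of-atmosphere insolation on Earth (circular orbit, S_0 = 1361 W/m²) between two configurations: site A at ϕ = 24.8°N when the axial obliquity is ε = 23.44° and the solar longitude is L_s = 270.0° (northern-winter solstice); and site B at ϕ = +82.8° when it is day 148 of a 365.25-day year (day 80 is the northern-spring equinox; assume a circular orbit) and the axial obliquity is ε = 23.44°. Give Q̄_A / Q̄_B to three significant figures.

Q̄_A / Q̄_B ≈ 0.515

— Configuration A (ϕ=+24.8°):
Solar declination: sin δ = sin ε · sin L_s = sin 23.44° × sin 270.0° = -0.39779, so δ = -23.440°.
cos h₀ = −tan(+24.8°) tan(-23.440°) = 0.2003, h₀ = 1.3691 rad.
Bracket: h₀ sin ϕ sin δ + cos ϕ cos δ sin h₀ = 1.3691×0.41945×-0.39779 + 0.90778×0.91748×0.97973 = -0.228438 + 0.815988 = 0.587550.
Q̄ = (S_0/π) × [bracket] = (1361/π) × 0.587550 = 254.54 W/m².
— Configuration B (ϕ=+82.8°):
Solar longitude: L_s = 360° × (148 − 80)/365.25 = 67.023°.
sin δ = sin 23.44° × sin 67.023° = 0.36623, so δ = +21.483°.
cos h₀ = −tan(+82.8°) tan(+21.483°) = -3.1154 ≤ −1 ⇒ polar day, h₀ = π.
Bracket: h₀ sin ϕ sin δ + cos ϕ cos δ sin h₀ = 3.1416×0.99211×0.36623 + 0.12533×0.93053×0.00000 = 1.141470 + 0.000000 = 1.141470.
Q̄ = (S_0/π) × [bracket] = (1361/π) × 1.141470 = 494.51 W/m².
Ratio Q̄_A / Q̄_B = 254.54 / 494.51 = 0.5147.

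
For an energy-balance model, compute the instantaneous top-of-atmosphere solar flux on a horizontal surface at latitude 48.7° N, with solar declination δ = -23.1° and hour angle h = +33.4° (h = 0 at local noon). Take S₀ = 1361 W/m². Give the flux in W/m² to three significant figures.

cos θ_z = sin φ sin δ + cos φ cos δ cos h = -0.294749 + 0.506823 = 0.212074.
Flux = S₀ · cos θ_z = 1361 × 0.212074 = 288.6 W/m².

289 W/m²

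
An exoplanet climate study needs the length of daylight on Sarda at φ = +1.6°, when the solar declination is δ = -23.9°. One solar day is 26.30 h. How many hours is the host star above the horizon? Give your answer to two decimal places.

cos H₀ = −tan φ · tan δ = −tan(+1.6°) × tan(-23.900°) = 0.0124, so H₀ = 1.5584 rad = 89.29°.
Daylight = 2H₀/(2π) × 26.30 h = (1.5584/π) × 26.30 = 13.05 h.

13.05 h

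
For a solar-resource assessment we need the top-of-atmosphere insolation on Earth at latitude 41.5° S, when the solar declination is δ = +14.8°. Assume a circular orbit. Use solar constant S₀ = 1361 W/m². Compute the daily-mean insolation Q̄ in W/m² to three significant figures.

Q̄ ≈ 207 W/m²

cos H₀ = −tan(-41.5°) tan(+14.800°) = 0.2338, H₀ = 1.3349 rad.
Bracket: H₀ sin φ sin δ + cos φ cos δ sin H₀ = 1.3349×-0.66262×0.25545 + 0.74896×0.96682×0.97230 = -0.225954 + 0.704052 = 0.478098.
Q̄ = (S₀/π) × [bracket] = (1361/π) × 0.478098 = 207.1 W/m².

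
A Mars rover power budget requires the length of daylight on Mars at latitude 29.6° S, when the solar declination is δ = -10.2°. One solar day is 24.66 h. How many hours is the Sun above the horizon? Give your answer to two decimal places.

13.13 h

cos h₀ = −tan ϕ · tan δ = −tan(-29.6°) × tan(-10.200°) = -0.1022, so h₀ = 1.6732 rad = 95.87°.
Daylight = 2h₀/(2π) × 24.66 h = (1.6732/π) × 24.66 = 13.13 h.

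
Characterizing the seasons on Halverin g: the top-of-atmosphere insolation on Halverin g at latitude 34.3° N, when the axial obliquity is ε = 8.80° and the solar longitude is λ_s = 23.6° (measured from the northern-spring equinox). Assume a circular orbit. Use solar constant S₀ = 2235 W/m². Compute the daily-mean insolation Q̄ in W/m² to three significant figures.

Solar declination: sin δ = sin ε · sin λ_s = sin 8.80° × sin 23.6° = 0.06125, so δ = +3.511°.
cos H₀ = −tan(+34.3°) tan(+3.511°) = -0.0419, H₀ = 1.6127 rad.
Bracket: H₀ sin φ sin δ + cos φ cos δ sin H₀ = 1.6127×0.56353×0.06125 + 0.82610×0.99812×0.99912 = 0.055664 + 0.823821 = 0.879485.
Q̄ = (S₀/π) × [bracket] = (2235/π) × 0.879485 = 625.7 W/m².

Q̄ ≈ 626 W/m²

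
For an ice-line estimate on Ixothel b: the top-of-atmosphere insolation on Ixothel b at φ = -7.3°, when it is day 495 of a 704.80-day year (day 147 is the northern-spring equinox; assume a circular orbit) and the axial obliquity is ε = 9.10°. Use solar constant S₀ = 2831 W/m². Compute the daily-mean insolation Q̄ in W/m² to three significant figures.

Q̄ ≈ 893 W/m²

Solar longitude: λ_s = 360° × (495 − 147)/704.80 = 177.753°.
sin δ = sin 9.10° × sin 177.753° = 0.00620, so δ = +0.355°.
cos H₀ = −tan(-7.3°) tan(+0.355°) = 0.0008, H₀ = 1.5700 rad.
Bracket: H₀ sin φ sin δ + cos φ cos δ sin H₀ = 1.5700×-0.12706×0.00620 + 0.99189×0.99998×1.00000 = -0.001237 + 0.991870 = 0.990633.
Q̄ = (S₀/π) × [bracket] = (2831/π) × 0.990633 = 892.7 W/m².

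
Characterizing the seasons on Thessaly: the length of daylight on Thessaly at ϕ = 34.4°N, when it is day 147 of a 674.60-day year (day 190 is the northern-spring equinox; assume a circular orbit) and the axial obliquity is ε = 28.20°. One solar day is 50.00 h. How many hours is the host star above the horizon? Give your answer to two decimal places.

22.95 h

Solar longitude: L_s = 360° × (147 − 190)/674.60 = -22.947°, i.e. -22.947° + 360° = 337.053°.
sin δ = sin 28.20° × sin 337.053° = -0.18424, so δ = -10.617°.
cos h₀ = −tan ϕ · tan δ = −tan(+34.4°) × tan(-10.617°) = 0.1283, so h₀ = 1.4421 rad = 82.63°.
Daylight = 2h₀/(2π) × 50.00 h = (1.4421/π) × 50.00 = 22.95 h.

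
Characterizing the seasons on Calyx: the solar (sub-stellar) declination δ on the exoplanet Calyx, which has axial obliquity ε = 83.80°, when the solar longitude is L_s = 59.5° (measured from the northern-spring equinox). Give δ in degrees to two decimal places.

δ = +58.94°

sin δ = sin ε · sin L_s = sin 83.80° × sin 59.5° = 0.856589.
δ = arcsin(0.856589) = +58.94°.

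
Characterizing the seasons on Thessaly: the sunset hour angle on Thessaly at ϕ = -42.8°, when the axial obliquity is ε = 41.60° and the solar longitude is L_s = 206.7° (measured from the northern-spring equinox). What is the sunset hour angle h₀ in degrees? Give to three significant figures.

Solar declination: sin δ = sin ε · sin L_s = sin 41.60° × sin 206.7° = -0.29831, so δ = -17.356°.
cos h₀ = −tan ϕ · tan δ = −tan(-42.8°) × tan(-17.356°) = -0.2894, so h₀ = 1.8644 rad = 106.82°.

h₀ = 107°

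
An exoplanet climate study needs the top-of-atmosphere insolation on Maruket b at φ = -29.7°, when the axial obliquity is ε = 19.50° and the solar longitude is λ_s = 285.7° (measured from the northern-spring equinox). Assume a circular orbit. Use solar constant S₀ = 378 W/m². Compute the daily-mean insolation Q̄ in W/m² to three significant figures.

Solar declination: sin δ = sin ε · sin λ_s = sin 19.50° × sin 285.7° = -0.32135, so δ = -18.745°.
cos H₀ = −tan(-29.7°) tan(-18.745°) = -0.1936, H₀ = 1.7656 rad.
Bracket: H₀ sin φ sin δ + cos φ cos δ sin H₀ = 1.7656×-0.49546×-0.32135 + 0.86863×0.94696×0.98109 = 0.281112 + 0.807003 = 1.088115.
Q̄ = (S₀/π) × [bracket] = (378/π) × 1.088115 = 130.9 W/m².

Q̄ ≈ 131 W/m²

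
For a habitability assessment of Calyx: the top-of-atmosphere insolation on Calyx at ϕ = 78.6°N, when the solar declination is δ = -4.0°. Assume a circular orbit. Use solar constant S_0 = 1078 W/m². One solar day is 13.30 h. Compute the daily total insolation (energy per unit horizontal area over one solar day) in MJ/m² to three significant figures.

1.67 MJ/m²

cos h₀ = −tan(+78.6°) tan(-4.000°) = 0.3468, h₀ = 1.2166 rad.
Bracket: h₀ sin ϕ sin δ + cos ϕ cos δ sin h₀ = 1.2166×0.98027×-0.06976 + 0.19766×0.99756×0.93794 = -0.083196 + 0.184941 = 0.101745.
Q̄ = (S_0/π) × [bracket] = (1078/π) × 0.101745 = 34.913 W/m².
Daily total = Q̄ × 13.30 h × 3600 s/h = 34.913 × 13.30 × 3600 / 10⁶ = 1.672 MJ/m².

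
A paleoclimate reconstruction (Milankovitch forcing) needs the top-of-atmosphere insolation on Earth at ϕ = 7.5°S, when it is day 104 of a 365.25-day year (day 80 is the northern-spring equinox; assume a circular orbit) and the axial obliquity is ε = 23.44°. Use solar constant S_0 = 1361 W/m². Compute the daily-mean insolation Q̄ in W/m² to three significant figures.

Solar longitude: L_s = 360° × (104 − 80)/365.25 = 23.655°.
sin δ = sin 23.44° × sin 23.655° = 0.15960, so δ = +9.184°.
cos h₀ = −tan(-7.5°) tan(+9.184°) = 0.0213, h₀ = 1.5495 rad.
Bracket: h₀ sin ϕ sin δ + cos ϕ cos δ sin h₀ = 1.5495×-0.13053×0.15960 + 0.99144×0.98718×0.99977 = -0.032280 + 0.978505 = 0.946225.
Q̄ = (S_0/π) × [bracket] = (1361/π) × 0.946225 = 409.9 W/m².

Q̄ ≈ 410 W/m²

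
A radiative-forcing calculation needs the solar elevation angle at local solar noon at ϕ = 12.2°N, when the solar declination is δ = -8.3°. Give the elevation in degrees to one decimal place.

At local noon the hour angle is zero, so the zenith angle equals |ϕ − δ| = |+12.2° − (-8.300°)| = 20.500°.
Elevation = 90° − 20.500° = 69.5°.

69.5°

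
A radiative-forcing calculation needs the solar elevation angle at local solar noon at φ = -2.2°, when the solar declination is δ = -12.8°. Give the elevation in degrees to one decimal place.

79.4°

At local noon the hour angle is zero, so the zenith angle equals |φ − δ| = |-2.2° − (-12.800°)| = 10.600°.
Elevation = 90° − 10.600° = 79.4°.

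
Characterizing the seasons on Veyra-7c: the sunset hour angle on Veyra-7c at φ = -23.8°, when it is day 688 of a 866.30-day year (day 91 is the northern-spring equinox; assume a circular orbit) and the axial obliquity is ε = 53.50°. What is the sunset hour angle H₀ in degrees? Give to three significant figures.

H₀ = 120°

Solar longitude: λ_s = 360° × (688 − 91)/866.30 = 248.090°.
sin δ = sin 53.50° × sin 248.090° = -0.74579, so δ = -48.227°.
cos H₀ = −tan φ · tan δ = −tan(-23.8°) × tan(-48.227°) = -0.4938, so H₀ = 2.0872 rad = 119.59°.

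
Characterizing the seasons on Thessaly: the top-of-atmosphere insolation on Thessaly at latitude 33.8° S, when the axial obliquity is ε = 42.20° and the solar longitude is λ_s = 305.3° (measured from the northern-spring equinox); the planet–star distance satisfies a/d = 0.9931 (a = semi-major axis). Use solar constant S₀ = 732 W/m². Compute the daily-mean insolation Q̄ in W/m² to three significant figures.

Solar declination: sin δ = sin ε · sin λ_s = sin 42.20° × sin 305.3° = -0.54822, so δ = -33.245°.
cos H₀ = −tan(-33.8°) tan(-33.245°) = -0.4388, H₀ = 2.0251 rad.
Bracket: H₀ sin φ sin δ + cos φ cos δ sin H₀ = 2.0251×-0.55630×-0.54822 + 0.83098×0.83634×0.89858 = 0.617604 + 0.624497 = 1.242101.
Inverse-square distance factor (a/d)² = 0.9931² = 0.986248.
Q̄ = (S₀/π) × 0.986248 × [bracket] = (732/π) × 0.986248 × 1.242101 = 285.4 W/m².

Q̄ ≈ 285 W/m²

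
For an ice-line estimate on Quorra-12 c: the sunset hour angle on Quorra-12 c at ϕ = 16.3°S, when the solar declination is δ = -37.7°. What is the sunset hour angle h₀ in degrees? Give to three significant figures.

cos h₀ = −tan ϕ · tan δ = −tan(-16.3°) × tan(-37.700°) = -0.2260, so h₀ = 1.7988 rad = 103.06°.

h₀ = 103°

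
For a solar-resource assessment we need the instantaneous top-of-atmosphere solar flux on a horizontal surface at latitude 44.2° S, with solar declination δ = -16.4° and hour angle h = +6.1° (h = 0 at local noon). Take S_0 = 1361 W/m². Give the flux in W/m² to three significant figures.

cos θ_z = sin ϕ sin δ + cos ϕ cos δ cos h = 0.196839 + 0.683848 = 0.880687.
Flux = S_0 · cos θ_z = 1361 × 0.880687 = 1199 W/m².

1.20e+03 W/m²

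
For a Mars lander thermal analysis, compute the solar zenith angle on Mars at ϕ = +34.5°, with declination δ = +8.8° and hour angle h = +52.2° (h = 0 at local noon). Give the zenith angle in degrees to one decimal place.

cos θ_z = sin ϕ sin δ + cos ϕ cos δ cos h = 0.086652 + 0.499167 = 0.585819.
θ_z = arccos(0.585819) = 54.1°.

θ_z = 54.1°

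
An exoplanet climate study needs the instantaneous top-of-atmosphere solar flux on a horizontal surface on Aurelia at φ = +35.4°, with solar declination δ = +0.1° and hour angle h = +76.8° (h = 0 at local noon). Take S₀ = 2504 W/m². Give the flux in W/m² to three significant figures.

469 W/m²

cos θ_z = sin φ sin δ + cos φ cos δ cos h = 0.001011 + 0.186135 = 0.187146.
Flux = S₀ · cos θ_z = 2504 × 0.187146 = 468.6 W/m².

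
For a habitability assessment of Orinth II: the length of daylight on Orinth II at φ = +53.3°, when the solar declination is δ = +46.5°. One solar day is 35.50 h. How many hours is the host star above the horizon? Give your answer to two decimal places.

35.50 h

Sunrise equation: cos H₀ = −tan φ · tan δ = -1.4138 ≤ −1, so the host star never sets (polar day) and H₀ = π.
Daylight = 2H₀/(2π) × 35.50 h = (3.1416/π) × 35.50 = 35.50 h.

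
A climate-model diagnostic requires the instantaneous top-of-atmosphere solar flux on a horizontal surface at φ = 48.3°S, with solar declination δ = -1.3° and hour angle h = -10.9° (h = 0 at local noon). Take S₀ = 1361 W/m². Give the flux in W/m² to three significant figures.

cos θ_z = sin φ sin δ + cos φ cos δ cos h = 0.016939 + 0.653061 = 0.670000.
Flux = S₀ · cos θ_z = 1361 × 0.670000 = 911.9 W/m².

912 W/m²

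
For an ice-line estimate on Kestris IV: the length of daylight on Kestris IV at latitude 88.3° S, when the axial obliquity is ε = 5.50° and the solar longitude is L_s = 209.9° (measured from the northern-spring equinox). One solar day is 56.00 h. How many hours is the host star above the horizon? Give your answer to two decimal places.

56.00 h

Solar declination: sin δ = sin ε · sin L_s = sin 5.50° × sin 209.9° = -0.04778, so δ = -2.739°.
Sunrise equation: cos h₀ = −tan ϕ · tan δ = -1.6116 ≤ −1, so the host star never sets (polar day) and h₀ = π.
Daylight = 2h₀/(2π) × 56.00 h = (3.1416/π) × 56.00 = 56.00 h.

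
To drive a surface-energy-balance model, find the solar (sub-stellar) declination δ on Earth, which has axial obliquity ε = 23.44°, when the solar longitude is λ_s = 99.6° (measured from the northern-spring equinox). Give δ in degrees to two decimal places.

sin δ = sin ε · sin λ_s = sin 23.44° × sin 99.6° = 0.392218.
δ = arcsin(0.392218) = +23.09°.

δ = +23.09°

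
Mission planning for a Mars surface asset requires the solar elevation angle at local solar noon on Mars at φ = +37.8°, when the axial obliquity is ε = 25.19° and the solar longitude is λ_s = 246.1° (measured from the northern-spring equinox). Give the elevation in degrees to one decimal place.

29.3°

Solar declination: sin δ = sin ε · sin λ_s = sin 25.19° × sin 246.1° = -0.38913, so δ = -22.900°.
At local noon the hour angle is zero, so the zenith angle equals |φ − δ| = |+37.8° − (-22.900°)| = 60.700°.
Elevation = 90° − 60.700° = 29.3°.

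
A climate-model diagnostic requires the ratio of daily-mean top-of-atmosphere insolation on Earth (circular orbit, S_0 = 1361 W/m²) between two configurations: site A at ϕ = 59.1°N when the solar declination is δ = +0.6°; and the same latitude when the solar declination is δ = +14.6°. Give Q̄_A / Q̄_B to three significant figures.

— Configuration A (ϕ=+59.1°):
cos h₀ = −tan(+59.1°) tan(+0.600°) = -0.0175, h₀ = 1.5883 rad.
Bracket: h₀ sin ϕ sin δ + cos ϕ cos δ sin h₀ = 1.5883×0.85806×0.01047 + 0.51354×0.99995×0.99985 = 0.014269 + 0.513437 = 0.527706.
Q̄ = (S_0/π) × [bracket] = (1361/π) × 0.527706 = 228.61 W/m².
— Configuration B (ϕ=+59.1°):
cos h₀ = −tan(+59.1°) tan(+14.600°) = -0.4352, h₀ = 2.0211 rad.
Bracket: h₀ sin ϕ sin δ + cos ϕ cos δ sin h₀ = 2.0211×0.85806×0.25207 + 0.51354×0.96771×0.90032 = 0.437146 + 0.447421 = 0.884567.
Q̄ = (S_0/π) × [bracket] = (1361/π) × 0.884567 = 383.21 W/m².
Ratio Q̄_A / Q̄_B = 228.61 / 383.21 = 0.5966.

Q̄_A / Q̄_B ≈ 0.597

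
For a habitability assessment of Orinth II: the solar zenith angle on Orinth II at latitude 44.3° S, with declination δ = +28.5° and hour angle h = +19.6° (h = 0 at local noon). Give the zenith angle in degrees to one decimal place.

θ_z = 75.0°

cos θ_z = sin ϕ sin δ + cos ϕ cos δ cos h = -0.333255 + 0.592519 = 0.259264.
θ_z = arccos(0.259264) = 75.0°.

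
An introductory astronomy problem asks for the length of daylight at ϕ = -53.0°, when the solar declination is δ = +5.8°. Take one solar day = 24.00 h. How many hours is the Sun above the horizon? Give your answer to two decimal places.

cos h₀ = −tan ϕ · tan δ = −tan(-53.0°) × tan(+5.800°) = 0.1348, so h₀ = 1.4356 rad = 82.25°.
Daylight = 2h₀/(2π) × 24.00 h = (1.4356/π) × 24.00 = 10.97 h.

10.97 h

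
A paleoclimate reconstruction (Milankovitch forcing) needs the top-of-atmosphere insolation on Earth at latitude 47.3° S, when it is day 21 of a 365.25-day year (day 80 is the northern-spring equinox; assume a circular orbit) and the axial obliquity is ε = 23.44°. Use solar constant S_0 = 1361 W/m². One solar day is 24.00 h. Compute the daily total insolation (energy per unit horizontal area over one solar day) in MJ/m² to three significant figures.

Solar longitude: L_s = 360° × (21 − 80)/365.25 = -58.152°, i.e. -58.152° + 360° = 301.848°.
sin δ = sin 23.44° × sin 301.848° = -0.33790, so δ = -19.749°.
cos h₀ = −tan(-47.3°) tan(-19.749°) = -0.3891, h₀ = 1.9704 rad.
Bracket: h₀ sin ϕ sin δ + cos ϕ cos δ sin h₀ = 1.9704×-0.73491×-0.33790 + 0.67816×0.94118×0.92121 = 0.489302 + 0.587981 = 1.077283.
Q̄ = (S_0/π) × [bracket] = (1361/π) × 1.077283 = 466.70 W/m².
Daily total = Q̄ × 24.00 h × 3600 s/h = 466.70 × 24.00 × 3600 / 10⁶ = 40.32 MJ/m².

40.3 MJ/m²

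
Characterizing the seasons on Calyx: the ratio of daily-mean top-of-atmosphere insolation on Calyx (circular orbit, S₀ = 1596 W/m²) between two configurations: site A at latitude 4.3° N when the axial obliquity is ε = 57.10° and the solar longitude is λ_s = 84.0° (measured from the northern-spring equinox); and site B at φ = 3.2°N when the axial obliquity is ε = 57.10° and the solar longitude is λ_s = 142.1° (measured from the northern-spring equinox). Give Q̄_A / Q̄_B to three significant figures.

— Configuration A (φ=+4.3°):
Solar declination: sin δ = sin ε · sin λ_s = sin 57.10° × sin 84.0° = 0.83502, so δ = +56.618°.
cos H₀ = −tan(+4.3°) tan(+56.618°) = -0.1141, H₀ = 1.6852 rad.
Bracket: H₀ sin φ sin δ + cos φ cos δ sin H₀ = 1.6852×0.07498×0.83502 + 0.99719×0.55022×0.99347 = 0.105510 + 0.545091 = 0.650601.
Q̄ = (S₀/π) × [bracket] = (1596/π) × 0.650601 = 330.52 W/m².
— Configuration B (φ=+3.2°):
Solar declination: sin δ = sin ε · sin λ_s = sin 57.10° × sin 142.1° = 0.51577, so δ = +31.049°.
cos H₀ = −tan(+3.2°) tan(+31.049°) = -0.0337, H₀ = 1.6045 rad.
Bracket: H₀ sin φ sin δ + cos φ cos δ sin H₀ = 1.6045×0.05582×0.51577 + 0.99844×0.85673×0.99943 = 0.046194 + 0.854906 = 0.901100.
Q̄ = (S₀/π) × [bracket] = (1596/π) × 0.901100 = 457.78 W/m².
Ratio Q̄_A / Q̄_B = 330.52 / 457.78 = 0.7220.

Q̄_A / Q̄_B ≈ 0.722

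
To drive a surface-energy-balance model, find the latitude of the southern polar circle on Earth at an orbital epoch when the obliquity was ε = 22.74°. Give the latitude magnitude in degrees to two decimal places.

67.26°

The polar circle is the lowest latitude that experiences at least one full rotation of continuous darkness at the northern-summer solstice; it lies at |φ| = 90° − ε = 90° − 22.74° = 67.26°.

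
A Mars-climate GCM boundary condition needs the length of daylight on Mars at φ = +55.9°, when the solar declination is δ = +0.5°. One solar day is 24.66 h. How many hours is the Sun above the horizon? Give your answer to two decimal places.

cos H₀ = −tan φ · tan δ = −tan(+55.9°) × tan(+0.500°) = -0.0129, so H₀ = 1.5837 rad = 90.74°.
Daylight = 2H₀/(2π) × 24.66 h = (1.5837/π) × 24.66 = 12.43 h.

12.43 h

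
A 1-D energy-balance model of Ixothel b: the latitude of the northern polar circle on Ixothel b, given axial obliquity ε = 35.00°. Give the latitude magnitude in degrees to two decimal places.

55.00°

The polar circle is the lowest latitude that experiences at least one full rotation of continuous daylight at the northern-summer solstice; it lies at |φ| = 90° − ε = 90° − 35.00° = 55.00°.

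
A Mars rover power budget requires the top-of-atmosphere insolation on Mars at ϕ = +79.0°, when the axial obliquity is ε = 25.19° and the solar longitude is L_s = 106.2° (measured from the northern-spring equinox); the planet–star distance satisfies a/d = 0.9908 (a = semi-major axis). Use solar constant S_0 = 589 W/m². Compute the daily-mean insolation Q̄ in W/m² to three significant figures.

Q̄ ≈ 232 W/m²

Solar declination: sin δ = sin ε · sin L_s = sin 25.19° × sin 106.2° = 0.40872, so δ = +24.125°.
cos h₀ = −tan(+79.0°) tan(+24.125°) = -2.3039 ≤ −1 ⇒ polar day, h₀ = π.
Bracket: h₀ sin ϕ sin δ + cos ϕ cos δ sin h₀ = 3.1416×0.98163×0.40872 + 0.19081×0.91266×0.00000 = 1.260447 + 0.000000 = 1.260447.
Inverse-square distance factor (a/d)² = 0.9908² = 0.981685.
Q̄ = (S_0/π) × 0.981685 × [bracket] = (589/π) × 0.981685 × 1.260447 = 232.0 W/m².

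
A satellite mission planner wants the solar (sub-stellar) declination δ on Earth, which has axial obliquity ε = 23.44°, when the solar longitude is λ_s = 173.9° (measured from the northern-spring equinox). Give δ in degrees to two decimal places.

sin δ = sin ε · sin λ_s = sin 23.44° × sin 173.9° = 0.042271.
δ = arcsin(0.042271) = +2.42°.

δ = +2.42°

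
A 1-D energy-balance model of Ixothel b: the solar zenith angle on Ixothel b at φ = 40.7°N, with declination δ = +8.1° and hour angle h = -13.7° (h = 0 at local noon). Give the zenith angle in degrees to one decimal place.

θ_z = 34.8°

cos θ_z = sin φ sin δ + cos φ cos δ cos h = 0.091881 + 0.729217 = 0.821098.
θ_z = arccos(0.821098) = 34.8°.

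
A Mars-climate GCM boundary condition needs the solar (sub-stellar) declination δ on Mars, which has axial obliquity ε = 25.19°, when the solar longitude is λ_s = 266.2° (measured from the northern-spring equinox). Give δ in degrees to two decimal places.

sin δ = sin ε · sin λ_s = sin 25.19° × sin 266.2° = -0.424686.
δ = arcsin(-0.424686) = -25.13°.

δ = -25.13°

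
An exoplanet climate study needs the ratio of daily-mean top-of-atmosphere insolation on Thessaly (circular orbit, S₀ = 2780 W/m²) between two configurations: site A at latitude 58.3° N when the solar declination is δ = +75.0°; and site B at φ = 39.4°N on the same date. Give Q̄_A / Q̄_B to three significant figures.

— Configuration A (φ=+58.3°):
cos H₀ = −tan(+58.3°) tan(+75.000°) = -6.0427 ≤ −1 ⇒ polar day, H₀ = π.
Bracket: H₀ sin φ sin δ + cos φ cos δ sin H₀ = 3.1416×0.85081×0.96593 + 0.52547×0.25882×0.00000 = 2.581839 + 0.000000 = 2.581839.
Q̄ = (S₀/π) × [bracket] = (2780/π) × 2.581839 = 2284.7 W/m².
— Configuration B (φ=+39.4°):
cos H₀ = −tan(+39.4°) tan(+75.000°) = -3.0655 ≤ −1 ⇒ polar day, H₀ = π.
Bracket: H₀ sin φ sin δ + cos φ cos δ sin H₀ = 3.1416×0.63473×0.96593 + 0.77273×0.25882×0.00000 = 1.926130 + 0.000000 = 1.926130.
Q̄ = (S₀/π) × [bracket] = (2780/π) × 1.926130 = 1704.4 W/m².
Ratio Q̄_A / Q̄_B = 2284.7 / 1704.4 = 1.340.

Q̄_A / Q̄_B ≈ 1.34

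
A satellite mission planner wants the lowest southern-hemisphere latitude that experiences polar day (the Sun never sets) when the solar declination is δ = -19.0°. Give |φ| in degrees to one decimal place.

|φ| = 71.0°

Polar day requires cos H₀ = −tan φ tan δ ≤ −1, i.e. tan φ tan δ ≥ 1.
The boundary is |tan φ| · |tan δ| = 1, so |φ| = 90° − |δ| = 90° − 19.0° = 71.0° in the southern hemisphere.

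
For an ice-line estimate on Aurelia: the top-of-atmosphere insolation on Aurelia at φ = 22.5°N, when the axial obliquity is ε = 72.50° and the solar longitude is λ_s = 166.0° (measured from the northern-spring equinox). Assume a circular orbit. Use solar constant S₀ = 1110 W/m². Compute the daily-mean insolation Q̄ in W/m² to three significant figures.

Q̄ ≈ 368 W/m²

Solar declination: sin δ = sin ε · sin λ_s = sin 72.50° × sin 166.0° = 0.23073, so δ = +13.340°.
cos H₀ = −tan(+22.5°) tan(+13.340°) = -0.0982, H₀ = 1.6692 rad.
Bracket: H₀ sin φ sin δ + cos φ cos δ sin H₀ = 1.6692×0.38268×0.23073 + 0.92388×0.97302×0.99516 = 0.147383 + 0.894603 = 1.041986.
Q̄ = (S₀/π) × [bracket] = (1110/π) × 1.041986 = 368.2 W/m².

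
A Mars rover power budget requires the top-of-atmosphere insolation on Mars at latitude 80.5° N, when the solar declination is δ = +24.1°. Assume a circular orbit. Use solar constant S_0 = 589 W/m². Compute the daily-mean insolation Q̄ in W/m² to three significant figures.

Q̄ ≈ 237 W/m²

cos h₀ = −tan(+80.5°) tan(+24.100°) = -2.6731 ≤ −1 ⇒ polar day, h₀ = π.
Bracket: h₀ sin ϕ sin δ + cos ϕ cos δ sin h₀ = 3.1416×0.98629×0.40833 + 0.16505×0.91283×0.00000 = 1.265222 + 0.000000 = 1.265222.
Q̄ = (S_0/π) × [bracket] = (589/π) × 1.265222 = 237.2 W/m².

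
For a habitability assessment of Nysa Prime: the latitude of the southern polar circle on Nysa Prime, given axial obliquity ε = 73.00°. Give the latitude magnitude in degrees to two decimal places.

17.00°

The polar circle is the lowest latitude that experiences at least one full rotation of continuous darkness at the northern-summer solstice; it lies at |ϕ| = 90° − ε = 90° − 73.00° = 17.00°.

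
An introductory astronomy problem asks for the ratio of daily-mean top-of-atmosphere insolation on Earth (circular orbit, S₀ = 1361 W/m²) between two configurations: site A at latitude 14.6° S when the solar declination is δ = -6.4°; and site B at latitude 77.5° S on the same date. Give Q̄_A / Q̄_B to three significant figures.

Q̄_A / Q̄_B ≈ 2.43

— Configuration A (φ=-14.6°):
cos H₀ = −tan(-14.6°) tan(-6.400°) = -0.0292, H₀ = 1.6000 rad.
Bracket: H₀ sin φ sin δ + cos φ cos δ sin H₀ = 1.6000×-0.25207×-0.11147 + 0.96771×0.99377×0.99957 = 0.044957 + 0.961268 = 1.006225.
Q̄ = (S₀/π) × [bracket] = (1361/π) × 1.006225 = 435.92 W/m².
— Configuration B (φ=-77.5°):
cos H₀ = −tan(-77.5°) tan(-6.400°) = -0.5060, H₀ = 2.1013 rad.
Bracket: H₀ sin φ sin δ + cos φ cos δ sin H₀ = 2.1013×-0.97630×-0.11147 + 0.21644×0.99377×0.86256 = 0.228681 + 0.185529 = 0.414210.
Q̄ = (S₀/π) × [bracket] = (1361/π) × 0.414210 = 179.44 W/m².
Ratio Q̄_A / Q̄_B = 435.92 / 179.44 = 2.429.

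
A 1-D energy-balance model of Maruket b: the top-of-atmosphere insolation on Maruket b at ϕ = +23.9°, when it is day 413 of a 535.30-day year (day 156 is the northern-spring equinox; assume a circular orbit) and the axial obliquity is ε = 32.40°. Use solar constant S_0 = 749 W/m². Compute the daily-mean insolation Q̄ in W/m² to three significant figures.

Q̄ ≈ 228 W/m²

Solar longitude: L_s = 360° × (413 − 156)/535.30 = 172.838°.
sin δ = sin 32.40° × sin 172.838° = 0.06681, so δ = +3.831°.
cos h₀ = −tan(+23.9°) tan(+3.831°) = -0.0297, h₀ = 1.6005 rad.
Bracket: h₀ sin ϕ sin δ + cos ϕ cos δ sin h₀ = 1.6005×0.40514×0.06681 + 0.91425×0.99777×0.99956 = 0.043321 + 0.911810 = 0.955131.
Q̄ = (S_0/π) × [bracket] = (749/π) × 0.955131 = 227.7 W/m².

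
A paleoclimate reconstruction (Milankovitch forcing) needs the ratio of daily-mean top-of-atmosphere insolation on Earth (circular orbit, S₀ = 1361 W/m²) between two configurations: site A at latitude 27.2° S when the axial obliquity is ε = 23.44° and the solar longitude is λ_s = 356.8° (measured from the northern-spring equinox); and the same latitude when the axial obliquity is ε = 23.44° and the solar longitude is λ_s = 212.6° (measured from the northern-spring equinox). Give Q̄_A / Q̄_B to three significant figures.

Q̄_A / Q̄_B ≈ 0.880

— Configuration A (φ=-27.2°):
Solar declination: sin δ = sin ε · sin λ_s = sin 23.44° × sin 356.8° = -0.02221, so δ = -1.272°.
cos H₀ = −tan(-27.2°) tan(-1.272°) = -0.0114, H₀ = 1.5822 rad.
Bracket: H₀ sin φ sin δ + cos φ cos δ sin H₀ = 1.5822×-0.45710×-0.02221 + 0.88942×0.99975×0.99993 = 0.016063 + 0.889135 = 0.905198.
Q̄ = (S₀/π) × [bracket] = (1361/π) × 0.905198 = 392.15 W/m².
— Configuration B (φ=-27.2°):
Solar declination: sin δ = sin ε · sin λ_s = sin 23.44° × sin 212.6° = -0.21432, so δ = -12.375°.
cos H₀ = −tan(-27.2°) tan(-12.375°) = -0.1128, H₀ = 1.6838 rad.
Bracket: H₀ sin φ sin δ + cos φ cos δ sin H₀ = 1.6838×-0.45710×-0.21432 + 0.88942×0.97676×0.99362 = 0.164955 + 0.863207 = 1.028162.
Q̄ = (S₀/π) × [bracket] = (1361/π) × 1.028162 = 445.42 W/m².
Ratio Q̄_A / Q̄_B = 392.15 / 445.42 = 0.8804.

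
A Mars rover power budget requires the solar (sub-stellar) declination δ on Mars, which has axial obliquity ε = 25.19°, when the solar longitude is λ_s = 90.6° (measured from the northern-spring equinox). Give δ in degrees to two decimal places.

δ = +25.19°

sin δ = sin ε · sin λ_s = sin 25.19° × sin 90.6° = 0.425598.
δ = arcsin(0.425598) = +25.19°.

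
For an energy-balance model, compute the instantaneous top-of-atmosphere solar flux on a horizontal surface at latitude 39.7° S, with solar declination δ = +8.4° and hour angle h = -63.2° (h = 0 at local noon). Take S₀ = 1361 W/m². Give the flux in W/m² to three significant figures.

340 W/m²

cos θ_z = sin φ sin δ + cos φ cos δ cos h = -0.093313 + 0.343183 = 0.249870.
Flux = S₀ · cos θ_z = 1361 × 0.249870 = 340.1 W/m².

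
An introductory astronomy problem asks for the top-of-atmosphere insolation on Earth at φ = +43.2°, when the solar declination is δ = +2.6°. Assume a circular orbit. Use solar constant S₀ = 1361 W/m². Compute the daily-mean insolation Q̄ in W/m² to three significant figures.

cos H₀ = −tan(+43.2°) tan(+2.600°) = -0.0426, H₀ = 1.6135 rad.
Bracket: H₀ sin φ sin δ + cos φ cos δ sin H₀ = 1.6135×0.68455×0.04536 + 0.72897×0.99897×0.99909 = 0.050101 + 0.727556 = 0.777657.
Q̄ = (S₀/π) × [bracket] = (1361/π) × 0.777657 = 336.9 W/m².

Q̄ ≈ 337 W/m²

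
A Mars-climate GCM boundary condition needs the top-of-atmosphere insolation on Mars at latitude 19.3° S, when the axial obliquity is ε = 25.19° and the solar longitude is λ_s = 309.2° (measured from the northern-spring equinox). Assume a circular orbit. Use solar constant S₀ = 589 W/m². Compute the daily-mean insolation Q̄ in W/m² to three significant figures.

Q̄ ≈ 200 W/m²

Solar declination: sin δ = sin ε · sin λ_s = sin 25.19° × sin 309.2° = -0.32983, so δ = -19.259°.
cos H₀ = −tan(-19.3°) tan(-19.259°) = -0.1224, H₀ = 1.6935 rad.
Bracket: H₀ sin φ sin δ + cos φ cos δ sin H₀ = 1.6935×-0.33051×-0.32983 + 0.94380×0.94404×0.99249 = 0.184612 + 0.884294 = 1.068906.
Q̄ = (S₀/π) × [bracket] = (589/π) × 1.068906 = 200.4 W/m².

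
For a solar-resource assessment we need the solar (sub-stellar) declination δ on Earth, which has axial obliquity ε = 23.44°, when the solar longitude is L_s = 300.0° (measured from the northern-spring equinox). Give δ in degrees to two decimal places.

sin δ = sin ε · sin L_s = sin 23.44° × sin 300.0° = -0.344495.
δ = arcsin(-0.344495) = -20.15°.

δ = -20.15°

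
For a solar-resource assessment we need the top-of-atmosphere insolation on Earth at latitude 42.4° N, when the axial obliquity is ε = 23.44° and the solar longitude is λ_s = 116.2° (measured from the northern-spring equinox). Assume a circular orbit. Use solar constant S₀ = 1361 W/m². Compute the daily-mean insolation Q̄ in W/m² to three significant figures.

Q̄ ≈ 481 W/m²

Solar declination: sin δ = sin ε · sin λ_s = sin 23.44° × sin 116.2° = 0.35692, so δ = +20.911°.
cos H₀ = −tan(+42.4°) tan(+20.911°) = -0.3489, H₀ = 1.9272 rad.
Bracket: H₀ sin φ sin δ + cos φ cos δ sin H₀ = 1.9272×0.67430×0.35692 + 0.73846×0.93414×0.93716 = 0.463821 + 0.646476 = 1.110297.
Q̄ = (S₀/π) × [bracket] = (1361/π) × 1.110297 = 481.0 W/m².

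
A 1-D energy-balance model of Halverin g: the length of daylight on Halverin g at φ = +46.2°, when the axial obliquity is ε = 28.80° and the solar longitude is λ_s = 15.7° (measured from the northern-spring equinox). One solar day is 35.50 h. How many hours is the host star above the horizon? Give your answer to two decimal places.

19.30 h

Solar declination: sin δ = sin ε · sin λ_s = sin 28.80° × sin 15.7° = 0.13036, so δ = +7.491°.
cos H₀ = −tan φ · tan δ = −tan(+46.2°) × tan(+7.491°) = -0.1371, so H₀ = 1.7083 rad = 97.88°.
Daylight = 2H₀/(2π) × 35.50 h = (1.7083/π) × 35.50 = 19.30 h.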